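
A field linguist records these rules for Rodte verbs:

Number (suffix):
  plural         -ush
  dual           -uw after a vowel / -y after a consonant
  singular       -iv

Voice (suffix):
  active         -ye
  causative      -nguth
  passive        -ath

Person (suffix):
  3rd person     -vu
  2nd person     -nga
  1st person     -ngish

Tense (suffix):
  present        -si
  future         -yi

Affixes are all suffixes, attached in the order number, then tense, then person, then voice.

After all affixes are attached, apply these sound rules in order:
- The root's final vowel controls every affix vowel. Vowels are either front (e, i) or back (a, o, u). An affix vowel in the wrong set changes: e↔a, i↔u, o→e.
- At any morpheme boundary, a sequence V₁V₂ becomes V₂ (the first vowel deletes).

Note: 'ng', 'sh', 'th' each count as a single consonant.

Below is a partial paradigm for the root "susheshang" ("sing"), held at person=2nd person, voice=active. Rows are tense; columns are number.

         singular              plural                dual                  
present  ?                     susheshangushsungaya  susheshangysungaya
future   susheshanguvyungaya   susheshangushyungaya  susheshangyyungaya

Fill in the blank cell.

susheshanguvsungaya

Attach number singular -iv → susheshangiv.
Attach tense present -si → susheshangivsi.
Attach person 2nd person -nga → susheshangivsinga.
Attach voice active -ye → susheshangivsingaye.
Apply vowel harmony: susheshangivsingaye → susheshanguvsungaya.
Vowel deletion: no change.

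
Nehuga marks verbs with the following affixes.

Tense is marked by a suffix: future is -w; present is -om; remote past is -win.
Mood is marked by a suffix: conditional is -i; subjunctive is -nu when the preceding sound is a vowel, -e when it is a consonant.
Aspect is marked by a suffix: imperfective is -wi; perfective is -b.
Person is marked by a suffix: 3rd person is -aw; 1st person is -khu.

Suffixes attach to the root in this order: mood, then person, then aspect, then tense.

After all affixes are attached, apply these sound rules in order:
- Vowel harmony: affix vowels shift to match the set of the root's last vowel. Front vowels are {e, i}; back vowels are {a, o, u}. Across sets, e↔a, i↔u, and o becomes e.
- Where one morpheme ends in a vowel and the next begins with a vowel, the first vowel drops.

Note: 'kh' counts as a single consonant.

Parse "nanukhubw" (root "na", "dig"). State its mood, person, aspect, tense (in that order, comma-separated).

Segment: na-nu-khu-b-w.
mood: -nu/e → subjunctive.
person: -khu → 1st person.
aspect: -b → perfective.
tense: -w → future.

subjunctive, 1st person, perfective, future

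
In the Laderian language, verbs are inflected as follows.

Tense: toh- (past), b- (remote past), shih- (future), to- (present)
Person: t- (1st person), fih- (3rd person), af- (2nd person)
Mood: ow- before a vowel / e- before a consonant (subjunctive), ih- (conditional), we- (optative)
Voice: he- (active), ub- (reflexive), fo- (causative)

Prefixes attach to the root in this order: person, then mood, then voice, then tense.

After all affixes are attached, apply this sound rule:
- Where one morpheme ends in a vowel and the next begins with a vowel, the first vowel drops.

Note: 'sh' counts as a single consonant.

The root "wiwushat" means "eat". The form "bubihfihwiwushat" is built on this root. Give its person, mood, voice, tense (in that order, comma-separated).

Segment: b-ub-ih-fih-wiwushat.
person: fih- → 3rd person.
mood: ih- → conditional.
voice: ub- → reflexive.
tense: b- → remote past.

3rd person, conditional, reflexive, remote past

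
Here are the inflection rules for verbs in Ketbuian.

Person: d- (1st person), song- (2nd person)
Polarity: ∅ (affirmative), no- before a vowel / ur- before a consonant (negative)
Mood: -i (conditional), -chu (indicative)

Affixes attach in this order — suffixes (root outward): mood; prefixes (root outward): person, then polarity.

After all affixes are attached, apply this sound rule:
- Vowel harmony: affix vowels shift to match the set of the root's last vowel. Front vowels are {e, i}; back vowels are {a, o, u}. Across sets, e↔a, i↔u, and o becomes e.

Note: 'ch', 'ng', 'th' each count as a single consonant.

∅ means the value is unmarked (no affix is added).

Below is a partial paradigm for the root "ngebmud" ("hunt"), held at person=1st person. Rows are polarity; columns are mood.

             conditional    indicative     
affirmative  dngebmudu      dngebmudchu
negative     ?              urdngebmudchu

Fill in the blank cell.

urdngebmudu

Attach mood conditional -i → ngebmudi.
Attach person 1st person d- → dngebmudi.
Attach polarity negative ur- (before consonant 'd') → urdngebmudi.
Apply vowel harmony: urdngebmudi → urdngebmudu.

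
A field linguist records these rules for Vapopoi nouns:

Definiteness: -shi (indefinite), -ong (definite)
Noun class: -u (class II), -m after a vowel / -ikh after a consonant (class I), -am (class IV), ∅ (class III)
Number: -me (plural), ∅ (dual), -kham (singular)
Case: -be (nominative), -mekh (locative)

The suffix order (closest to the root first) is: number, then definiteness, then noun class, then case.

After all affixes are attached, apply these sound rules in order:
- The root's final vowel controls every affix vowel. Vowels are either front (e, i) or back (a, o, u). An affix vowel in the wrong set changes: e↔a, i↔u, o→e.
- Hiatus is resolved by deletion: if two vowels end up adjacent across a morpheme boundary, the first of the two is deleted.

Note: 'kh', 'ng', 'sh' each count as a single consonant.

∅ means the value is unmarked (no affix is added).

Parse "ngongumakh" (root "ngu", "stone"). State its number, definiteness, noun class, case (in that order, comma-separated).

Segment: ngu-ong-u-mekh.
number: ∅ → dual.
definiteness: -ong → definite.
noun class: -u → class II.
case: -mekh → locative.

dual, definite, class II, locative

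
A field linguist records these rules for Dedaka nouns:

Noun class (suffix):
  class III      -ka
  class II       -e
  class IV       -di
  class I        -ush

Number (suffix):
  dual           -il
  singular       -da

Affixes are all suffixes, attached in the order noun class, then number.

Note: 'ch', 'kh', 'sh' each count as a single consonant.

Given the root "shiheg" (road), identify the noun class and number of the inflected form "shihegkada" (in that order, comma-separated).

Segment: shiheg-ka-da.
noun class: -ka → class III.
number: -da → singular.

class III, singular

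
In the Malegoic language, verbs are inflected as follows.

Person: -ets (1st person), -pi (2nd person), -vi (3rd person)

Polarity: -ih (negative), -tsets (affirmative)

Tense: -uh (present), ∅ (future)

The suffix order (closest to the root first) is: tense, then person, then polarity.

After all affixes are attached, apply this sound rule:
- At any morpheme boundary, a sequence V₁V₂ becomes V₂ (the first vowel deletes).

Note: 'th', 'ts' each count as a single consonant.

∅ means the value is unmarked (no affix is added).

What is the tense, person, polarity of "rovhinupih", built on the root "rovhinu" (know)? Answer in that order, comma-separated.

future, 2nd person, negative

Segment: rovhinu-pi-ih.
tense: ∅ → future.
person: -pi → 2nd person.
polarity: -ih → negative.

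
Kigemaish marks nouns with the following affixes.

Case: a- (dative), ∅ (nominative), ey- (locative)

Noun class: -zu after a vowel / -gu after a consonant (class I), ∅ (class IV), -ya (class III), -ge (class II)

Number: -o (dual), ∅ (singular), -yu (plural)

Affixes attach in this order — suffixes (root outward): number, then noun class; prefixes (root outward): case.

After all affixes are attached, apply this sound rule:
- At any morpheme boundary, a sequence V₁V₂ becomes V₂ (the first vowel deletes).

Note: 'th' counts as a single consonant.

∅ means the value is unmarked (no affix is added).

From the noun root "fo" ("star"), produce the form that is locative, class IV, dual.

Attach case locative ey- → eyfo.
Attach number dual -o → eyfoo.
noun class = class IV: zero marking, form stays eyfoo.
Apply vowel deletion: eyfoo → eyfo.

eyfo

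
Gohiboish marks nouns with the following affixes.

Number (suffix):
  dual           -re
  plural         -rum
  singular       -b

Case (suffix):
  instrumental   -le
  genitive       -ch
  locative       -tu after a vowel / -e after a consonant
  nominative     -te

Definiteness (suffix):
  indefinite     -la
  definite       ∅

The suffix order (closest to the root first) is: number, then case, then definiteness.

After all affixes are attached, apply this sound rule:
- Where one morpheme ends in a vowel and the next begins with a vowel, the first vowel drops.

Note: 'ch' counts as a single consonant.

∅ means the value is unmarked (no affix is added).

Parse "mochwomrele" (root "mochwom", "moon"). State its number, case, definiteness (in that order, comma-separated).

Segment: mochwom-re-le.
number: -re → dual.
case: -le → instrumental.
definiteness: ∅ → definite.

dual, instrumental, definite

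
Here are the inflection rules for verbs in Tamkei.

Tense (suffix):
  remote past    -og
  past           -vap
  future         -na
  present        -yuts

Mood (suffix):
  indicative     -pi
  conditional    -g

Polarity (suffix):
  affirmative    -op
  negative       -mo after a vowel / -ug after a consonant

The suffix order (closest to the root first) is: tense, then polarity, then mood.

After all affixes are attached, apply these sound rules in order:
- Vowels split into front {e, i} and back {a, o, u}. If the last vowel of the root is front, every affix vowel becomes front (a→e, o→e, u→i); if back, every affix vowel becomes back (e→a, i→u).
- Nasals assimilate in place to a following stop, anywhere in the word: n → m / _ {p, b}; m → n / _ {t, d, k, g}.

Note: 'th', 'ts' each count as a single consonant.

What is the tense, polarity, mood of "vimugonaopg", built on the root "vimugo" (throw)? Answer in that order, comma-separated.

future, affirmative, conditional

Segment: vimugo-na-op-g.
tense: -na → future.
polarity: -op → affirmative.
mood: -g → conditional.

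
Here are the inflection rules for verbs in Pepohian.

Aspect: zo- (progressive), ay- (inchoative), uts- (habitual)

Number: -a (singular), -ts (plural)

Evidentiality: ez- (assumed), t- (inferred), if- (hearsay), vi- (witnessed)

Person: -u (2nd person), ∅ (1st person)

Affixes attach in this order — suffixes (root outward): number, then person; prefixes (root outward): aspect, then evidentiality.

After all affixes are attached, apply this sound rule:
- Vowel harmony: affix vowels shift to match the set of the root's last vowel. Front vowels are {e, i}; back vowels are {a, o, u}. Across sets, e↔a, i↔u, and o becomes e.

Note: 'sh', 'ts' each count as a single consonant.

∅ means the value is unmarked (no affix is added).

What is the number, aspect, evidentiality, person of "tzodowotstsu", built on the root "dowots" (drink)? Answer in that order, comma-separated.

Segment: t-zo-dowots-ts-u.
number: -ts → plural.
aspect: zo- → progressive.
evidentiality: t- → inferred.
person: -u → 2nd person.

plural, progressive, inferred, 2nd person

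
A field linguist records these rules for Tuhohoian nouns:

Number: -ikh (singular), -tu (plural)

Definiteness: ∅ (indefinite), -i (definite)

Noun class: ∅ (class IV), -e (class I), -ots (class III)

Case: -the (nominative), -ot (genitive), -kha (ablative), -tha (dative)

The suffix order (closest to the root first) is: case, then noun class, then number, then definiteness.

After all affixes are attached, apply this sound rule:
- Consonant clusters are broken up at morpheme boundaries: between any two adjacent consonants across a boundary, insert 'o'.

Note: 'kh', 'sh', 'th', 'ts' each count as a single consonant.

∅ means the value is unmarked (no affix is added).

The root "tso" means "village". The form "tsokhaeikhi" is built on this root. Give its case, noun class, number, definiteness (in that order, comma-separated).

ablative, class I, singular, definite

Segment: tso-kha-e-ikh-i.
case: -kha → ablative.
noun class: -e → class I.
number: -ikh → singular.
definiteness: -i → definite.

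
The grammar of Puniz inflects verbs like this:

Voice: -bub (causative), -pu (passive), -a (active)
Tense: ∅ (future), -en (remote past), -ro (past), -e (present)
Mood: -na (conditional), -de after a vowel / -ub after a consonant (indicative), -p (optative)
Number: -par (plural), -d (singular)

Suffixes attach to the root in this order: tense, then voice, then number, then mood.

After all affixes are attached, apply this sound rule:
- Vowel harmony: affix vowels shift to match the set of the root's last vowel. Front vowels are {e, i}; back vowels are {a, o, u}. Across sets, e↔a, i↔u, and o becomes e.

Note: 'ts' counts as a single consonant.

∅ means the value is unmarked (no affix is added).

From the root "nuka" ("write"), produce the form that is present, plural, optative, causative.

nukaabubparp

Attach tense present -e → nukae.
Attach voice causative -bub → nukaebub.
Attach number plural -par → nukaebubpar.
Attach mood optative -p → nukaebubparp.
Apply vowel harmony: nukaebubparp → nukaabubparp.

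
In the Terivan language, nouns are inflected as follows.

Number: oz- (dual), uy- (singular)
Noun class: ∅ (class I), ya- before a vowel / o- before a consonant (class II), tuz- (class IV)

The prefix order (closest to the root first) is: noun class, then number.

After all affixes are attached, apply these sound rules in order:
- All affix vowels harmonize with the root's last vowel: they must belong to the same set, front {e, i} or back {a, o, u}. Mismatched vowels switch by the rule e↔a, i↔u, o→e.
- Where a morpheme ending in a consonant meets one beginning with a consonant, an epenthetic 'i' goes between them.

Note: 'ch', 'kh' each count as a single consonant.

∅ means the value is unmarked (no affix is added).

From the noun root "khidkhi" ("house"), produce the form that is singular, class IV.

Attach noun class class IV tuz- → tuzkhidkhi.
Attach number singular uy- → uytuzkhidkhi.
Apply vowel harmony: uytuzkhidkhi → iytizkhidkhi.
Apply epenthesis: iytizkhidkhi → iyitizikhidkhi.

iyitizikhidkhi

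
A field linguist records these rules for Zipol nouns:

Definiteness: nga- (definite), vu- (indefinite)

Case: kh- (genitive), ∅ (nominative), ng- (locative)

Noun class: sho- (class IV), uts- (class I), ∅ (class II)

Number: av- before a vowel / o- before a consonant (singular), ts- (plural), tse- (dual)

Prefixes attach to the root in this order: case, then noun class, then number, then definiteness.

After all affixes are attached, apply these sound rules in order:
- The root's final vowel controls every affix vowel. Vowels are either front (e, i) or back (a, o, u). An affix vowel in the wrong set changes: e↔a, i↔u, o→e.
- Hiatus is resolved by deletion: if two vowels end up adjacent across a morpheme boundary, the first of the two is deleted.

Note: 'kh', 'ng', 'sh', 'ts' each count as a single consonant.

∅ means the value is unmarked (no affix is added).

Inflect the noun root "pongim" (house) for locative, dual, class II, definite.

ngetsengpongim

Attach case locative ng- → ngpongim.
noun class = class II: zero marking, form stays ngpongim.
Attach number dual tse- → tsengpongim.
Attach definiteness definite nga- → ngatsengpongim.
Apply vowel harmony: ngatsengpongim → ngetsengpongim.
Vowel deletion: no change.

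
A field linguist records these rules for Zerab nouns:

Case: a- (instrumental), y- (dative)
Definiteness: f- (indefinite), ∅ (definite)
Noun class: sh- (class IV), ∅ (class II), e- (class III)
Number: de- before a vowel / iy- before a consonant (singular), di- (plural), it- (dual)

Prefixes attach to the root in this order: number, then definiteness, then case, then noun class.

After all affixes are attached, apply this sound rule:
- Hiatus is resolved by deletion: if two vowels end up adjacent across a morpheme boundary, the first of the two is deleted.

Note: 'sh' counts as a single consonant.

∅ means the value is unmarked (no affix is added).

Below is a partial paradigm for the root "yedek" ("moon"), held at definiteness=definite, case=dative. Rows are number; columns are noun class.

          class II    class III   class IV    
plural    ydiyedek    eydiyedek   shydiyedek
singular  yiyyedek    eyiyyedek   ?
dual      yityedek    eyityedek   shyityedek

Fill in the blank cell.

shyiyyedek

Attach number singular iy- (before consonant 'y') → iyyedek.
definiteness = definite: zero marking, form stays iyyedek.
Attach case dative y- → yiyyedek.
Attach noun class class IV sh- → shyiyyedek.
Vowel deletion: no change.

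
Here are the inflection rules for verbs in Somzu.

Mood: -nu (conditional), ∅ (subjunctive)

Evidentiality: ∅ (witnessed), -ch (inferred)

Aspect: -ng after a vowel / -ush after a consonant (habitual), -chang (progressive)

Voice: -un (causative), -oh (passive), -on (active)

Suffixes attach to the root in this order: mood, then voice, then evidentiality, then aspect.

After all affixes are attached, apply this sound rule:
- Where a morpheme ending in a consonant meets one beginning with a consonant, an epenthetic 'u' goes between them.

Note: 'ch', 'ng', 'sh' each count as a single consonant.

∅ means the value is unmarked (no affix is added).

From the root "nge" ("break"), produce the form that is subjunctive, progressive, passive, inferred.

mood = subjunctive: zero marking, form stays nge.
Attach voice passive -oh → ngeoh.
Attach evidentiality inferred -ch → ngeohch.
Attach aspect progressive -chang → ngeohchchang.
Apply epenthesis: ngeohchchang → ngeohuchuchang.

ngeohuchuchang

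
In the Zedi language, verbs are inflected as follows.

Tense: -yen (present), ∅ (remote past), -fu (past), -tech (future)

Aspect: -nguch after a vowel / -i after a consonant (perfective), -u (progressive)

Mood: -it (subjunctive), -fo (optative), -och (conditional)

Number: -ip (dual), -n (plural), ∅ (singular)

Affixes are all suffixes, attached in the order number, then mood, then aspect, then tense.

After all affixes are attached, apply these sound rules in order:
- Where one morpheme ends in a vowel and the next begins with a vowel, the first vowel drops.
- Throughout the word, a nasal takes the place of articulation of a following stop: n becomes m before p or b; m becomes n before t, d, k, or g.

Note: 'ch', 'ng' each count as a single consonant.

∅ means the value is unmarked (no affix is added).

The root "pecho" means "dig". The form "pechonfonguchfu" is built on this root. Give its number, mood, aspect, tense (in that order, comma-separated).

plural, optative, perfective, past

Segment: pecho-n-fo-nguch-fu.
number: -n → plural.
mood: -fo → optative.
aspect: -nguch/i → perfective.
tense: -fu → past.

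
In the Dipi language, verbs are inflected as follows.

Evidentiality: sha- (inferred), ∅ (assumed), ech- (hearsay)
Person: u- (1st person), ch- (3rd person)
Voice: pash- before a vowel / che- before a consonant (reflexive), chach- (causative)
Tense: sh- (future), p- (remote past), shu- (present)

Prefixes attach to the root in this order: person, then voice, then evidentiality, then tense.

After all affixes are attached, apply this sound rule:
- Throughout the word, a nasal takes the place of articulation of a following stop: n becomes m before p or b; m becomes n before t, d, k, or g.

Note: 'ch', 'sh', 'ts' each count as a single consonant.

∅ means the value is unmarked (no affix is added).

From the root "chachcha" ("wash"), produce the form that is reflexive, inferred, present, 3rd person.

Attach person 3rd person ch- → chchachcha.
Attach voice reflexive che- (before consonant 'ch') → chechchachcha.
Attach evidentiality inferred sha- → shachechchachcha.
Attach tense present shu- → shushachechchachcha.
Nasal assimilation: no change.

shushachechchachcha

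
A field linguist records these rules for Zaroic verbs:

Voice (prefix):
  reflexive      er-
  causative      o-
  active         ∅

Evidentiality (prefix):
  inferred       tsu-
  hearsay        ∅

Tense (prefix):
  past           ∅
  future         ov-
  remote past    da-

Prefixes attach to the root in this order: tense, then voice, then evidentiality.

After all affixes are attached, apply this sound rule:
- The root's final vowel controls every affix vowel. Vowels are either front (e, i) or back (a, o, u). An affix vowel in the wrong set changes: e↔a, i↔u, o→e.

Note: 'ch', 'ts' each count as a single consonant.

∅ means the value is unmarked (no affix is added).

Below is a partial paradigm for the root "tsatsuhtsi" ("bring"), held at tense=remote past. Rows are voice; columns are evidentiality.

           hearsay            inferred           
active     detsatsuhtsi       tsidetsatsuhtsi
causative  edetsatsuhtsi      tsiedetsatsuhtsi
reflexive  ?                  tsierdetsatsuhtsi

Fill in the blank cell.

erdetsatsuhtsi

Attach tense remote past da- → datsatsuhtsi.
Attach voice reflexive er- → erdatsatsuhtsi.
evidentiality = hearsay: zero marking, form stays erdatsatsuhtsi.
Apply vowel harmony: erdatsatsuhtsi → erdetsatsuhtsi.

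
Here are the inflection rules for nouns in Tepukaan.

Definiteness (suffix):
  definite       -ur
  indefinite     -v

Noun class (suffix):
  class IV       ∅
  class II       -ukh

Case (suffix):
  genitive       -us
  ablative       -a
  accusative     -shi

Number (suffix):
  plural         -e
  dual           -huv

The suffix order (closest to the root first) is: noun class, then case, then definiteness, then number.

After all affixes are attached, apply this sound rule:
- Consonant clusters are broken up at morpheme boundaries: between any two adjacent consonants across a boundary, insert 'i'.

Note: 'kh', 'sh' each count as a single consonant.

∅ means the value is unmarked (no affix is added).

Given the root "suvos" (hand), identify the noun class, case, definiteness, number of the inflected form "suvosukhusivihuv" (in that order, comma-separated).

class II, genitive, indefinite, dual

Segment: suvos-ukh-us-v-huv.
noun class: -ukh → class II.
case: -us → genitive.
definiteness: -v → indefinite.
number: -huv → dual.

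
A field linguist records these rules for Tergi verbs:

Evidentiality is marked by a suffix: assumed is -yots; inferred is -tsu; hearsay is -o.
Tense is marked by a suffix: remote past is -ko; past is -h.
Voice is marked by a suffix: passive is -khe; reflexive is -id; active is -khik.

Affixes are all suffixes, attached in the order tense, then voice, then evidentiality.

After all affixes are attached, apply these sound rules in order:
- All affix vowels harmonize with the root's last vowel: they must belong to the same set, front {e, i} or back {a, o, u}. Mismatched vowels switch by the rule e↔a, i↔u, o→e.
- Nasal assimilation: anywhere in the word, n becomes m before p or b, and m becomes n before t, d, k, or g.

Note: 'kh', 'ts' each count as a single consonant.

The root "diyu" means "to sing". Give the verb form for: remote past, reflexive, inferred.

diyukoudtsu

Attach tense remote past -ko → diyuko.
Attach voice reflexive -id → diyukoid.
Attach evidentiality inferred -tsu → diyukoidtsu.
Apply vowel harmony: diyukoidtsu → diyukoudtsu.
Nasal assimilation: no change.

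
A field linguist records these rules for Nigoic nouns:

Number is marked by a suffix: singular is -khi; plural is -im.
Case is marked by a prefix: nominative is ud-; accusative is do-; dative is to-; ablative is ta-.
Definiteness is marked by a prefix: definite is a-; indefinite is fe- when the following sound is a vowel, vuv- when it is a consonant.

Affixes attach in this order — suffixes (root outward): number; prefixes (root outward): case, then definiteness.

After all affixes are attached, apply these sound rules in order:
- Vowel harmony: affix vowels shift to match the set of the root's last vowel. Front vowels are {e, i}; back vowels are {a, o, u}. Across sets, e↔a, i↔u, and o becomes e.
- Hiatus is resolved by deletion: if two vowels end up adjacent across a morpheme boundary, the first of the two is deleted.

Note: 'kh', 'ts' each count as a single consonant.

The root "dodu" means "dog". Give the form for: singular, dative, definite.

Attach case dative to- → tododu.
Attach number singular -khi → tododukhi.
Attach definiteness definite a- → atododukhi.
Apply vowel harmony: atododukhi → atododukhu.
Vowel deletion: no change.

atododukhu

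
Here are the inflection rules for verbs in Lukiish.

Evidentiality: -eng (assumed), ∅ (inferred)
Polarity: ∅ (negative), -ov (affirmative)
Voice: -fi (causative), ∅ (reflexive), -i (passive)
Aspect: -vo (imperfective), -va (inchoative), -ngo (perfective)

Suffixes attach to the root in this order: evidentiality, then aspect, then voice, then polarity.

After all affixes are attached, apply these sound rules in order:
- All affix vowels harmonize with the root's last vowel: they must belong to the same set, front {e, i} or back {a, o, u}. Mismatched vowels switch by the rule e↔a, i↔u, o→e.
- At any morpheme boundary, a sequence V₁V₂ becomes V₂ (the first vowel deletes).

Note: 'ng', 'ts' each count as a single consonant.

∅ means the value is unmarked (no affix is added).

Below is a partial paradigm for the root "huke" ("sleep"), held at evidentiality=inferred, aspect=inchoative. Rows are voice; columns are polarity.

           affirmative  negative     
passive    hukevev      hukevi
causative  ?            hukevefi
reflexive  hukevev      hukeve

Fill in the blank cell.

evidentiality = inferred: zero marking, form stays huke.
Attach aspect inchoative -va → hukeva.
Attach voice causative -fi → hukevafi.
Attach polarity affirmative -ov → hukevafiov.
Apply vowel harmony: hukevafiov → hukevefiev.
Apply vowel deletion: hukevefiev → hukevefev.

hukevefev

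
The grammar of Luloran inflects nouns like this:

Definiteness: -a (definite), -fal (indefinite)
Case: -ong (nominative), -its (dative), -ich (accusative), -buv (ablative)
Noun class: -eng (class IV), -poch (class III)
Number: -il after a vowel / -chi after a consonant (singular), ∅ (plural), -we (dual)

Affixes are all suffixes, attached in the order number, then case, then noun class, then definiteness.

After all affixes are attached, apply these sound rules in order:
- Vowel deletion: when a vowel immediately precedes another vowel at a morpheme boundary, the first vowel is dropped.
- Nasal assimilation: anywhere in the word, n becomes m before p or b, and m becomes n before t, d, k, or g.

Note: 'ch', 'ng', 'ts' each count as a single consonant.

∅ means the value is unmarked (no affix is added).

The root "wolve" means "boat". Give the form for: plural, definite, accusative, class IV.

number = plural: zero marking, form stays wolve.
Attach case accusative -ich → wolveich.
Attach noun class class IV -eng → wolveicheng.
Attach definiteness definite -a → wolveichenga.
Apply vowel deletion: wolveichenga → wolvichenga.
Nasal assimilation: no change.

wolvichenga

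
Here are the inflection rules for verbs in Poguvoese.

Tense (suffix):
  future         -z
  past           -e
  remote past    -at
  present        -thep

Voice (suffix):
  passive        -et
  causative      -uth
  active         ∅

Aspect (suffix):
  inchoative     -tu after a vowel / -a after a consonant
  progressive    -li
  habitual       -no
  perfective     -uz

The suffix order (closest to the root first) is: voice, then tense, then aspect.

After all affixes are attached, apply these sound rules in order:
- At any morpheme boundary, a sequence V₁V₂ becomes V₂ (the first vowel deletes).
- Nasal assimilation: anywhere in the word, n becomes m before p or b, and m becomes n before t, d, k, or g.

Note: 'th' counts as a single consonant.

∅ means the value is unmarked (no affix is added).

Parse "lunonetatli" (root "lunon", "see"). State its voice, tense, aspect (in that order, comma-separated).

Segment: lunon-et-at-li.
voice: -et → passive.
tense: -at → remote past.
aspect: -li → progressive.

passive, remote past, progressive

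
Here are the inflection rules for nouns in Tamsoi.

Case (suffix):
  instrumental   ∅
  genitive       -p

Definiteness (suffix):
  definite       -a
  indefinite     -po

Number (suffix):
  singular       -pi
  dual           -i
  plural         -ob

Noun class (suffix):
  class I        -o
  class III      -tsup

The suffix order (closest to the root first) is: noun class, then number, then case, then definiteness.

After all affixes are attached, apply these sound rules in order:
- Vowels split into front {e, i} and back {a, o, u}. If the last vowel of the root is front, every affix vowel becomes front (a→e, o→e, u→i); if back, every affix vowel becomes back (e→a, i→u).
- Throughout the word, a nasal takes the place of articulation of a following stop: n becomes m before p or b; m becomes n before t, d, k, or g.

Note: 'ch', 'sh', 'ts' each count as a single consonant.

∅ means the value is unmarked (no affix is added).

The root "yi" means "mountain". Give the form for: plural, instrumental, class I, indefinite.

Attach noun class class I -o → yio.
Attach number plural -ob → yioob.
case = instrumental: zero marking, form stays yioob.
Attach definiteness indefinite -po → yioobpo.
Apply vowel harmony: yioobpo → yieebpe.
Nasal assimilation: no change.

yieebpe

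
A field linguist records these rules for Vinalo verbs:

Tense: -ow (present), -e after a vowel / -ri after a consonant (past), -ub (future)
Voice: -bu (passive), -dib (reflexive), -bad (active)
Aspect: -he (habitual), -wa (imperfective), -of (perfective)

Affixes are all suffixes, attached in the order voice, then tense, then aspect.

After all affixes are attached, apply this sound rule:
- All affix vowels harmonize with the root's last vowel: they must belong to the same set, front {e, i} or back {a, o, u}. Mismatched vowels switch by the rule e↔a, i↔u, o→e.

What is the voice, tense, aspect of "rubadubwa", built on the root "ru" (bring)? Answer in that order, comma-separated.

active, future, imperfective

Segment: ru-bad-ub-wa.
voice: -bad → active.
tense: -ub → future.
aspect: -wa → imperfective.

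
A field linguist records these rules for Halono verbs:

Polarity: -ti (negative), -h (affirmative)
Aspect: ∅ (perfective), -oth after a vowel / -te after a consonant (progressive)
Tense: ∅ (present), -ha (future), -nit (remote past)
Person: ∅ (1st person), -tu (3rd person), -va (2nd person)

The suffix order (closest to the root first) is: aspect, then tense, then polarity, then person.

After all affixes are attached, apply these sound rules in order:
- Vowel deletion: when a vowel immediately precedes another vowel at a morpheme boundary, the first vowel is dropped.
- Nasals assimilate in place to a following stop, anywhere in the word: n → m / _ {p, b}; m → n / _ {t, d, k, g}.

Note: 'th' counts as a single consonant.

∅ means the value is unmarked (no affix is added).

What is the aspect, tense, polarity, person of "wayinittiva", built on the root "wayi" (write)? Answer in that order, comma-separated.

perfective, remote past, negative, 2nd person

Segment: wayi-nit-ti-va.
aspect: ∅ → perfective.
tense: -nit → remote past.
polarity: -ti → negative.
person: -va → 2nd person.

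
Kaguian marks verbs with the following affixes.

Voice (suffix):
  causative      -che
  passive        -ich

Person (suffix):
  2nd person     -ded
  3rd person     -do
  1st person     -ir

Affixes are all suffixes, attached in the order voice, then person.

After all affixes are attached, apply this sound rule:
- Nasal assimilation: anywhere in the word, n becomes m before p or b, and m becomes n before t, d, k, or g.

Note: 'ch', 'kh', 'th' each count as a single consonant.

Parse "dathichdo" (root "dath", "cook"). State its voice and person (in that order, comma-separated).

passive, 3rd person

Segment: dath-ich-do.
voice: -ich → passive.
person: -do → 3rd person.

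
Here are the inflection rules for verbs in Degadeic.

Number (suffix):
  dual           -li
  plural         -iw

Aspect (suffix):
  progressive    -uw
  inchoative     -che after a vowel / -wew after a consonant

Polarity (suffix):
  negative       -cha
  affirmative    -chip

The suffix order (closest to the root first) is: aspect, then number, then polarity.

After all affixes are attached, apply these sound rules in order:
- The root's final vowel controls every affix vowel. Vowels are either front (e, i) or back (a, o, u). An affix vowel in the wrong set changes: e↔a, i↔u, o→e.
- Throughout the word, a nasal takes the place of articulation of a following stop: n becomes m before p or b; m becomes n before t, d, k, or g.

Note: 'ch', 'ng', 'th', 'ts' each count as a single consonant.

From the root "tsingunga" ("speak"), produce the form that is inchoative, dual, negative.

Attach aspect inchoative -che (after vowel 'a') → tsingungache.
Attach number dual -li → tsingungacheli.
Attach polarity negative -cha → tsingungachelicha.
Apply vowel harmony: tsingungachelicha → tsingungachalucha.
Nasal assimilation: no change.

tsingungachalucha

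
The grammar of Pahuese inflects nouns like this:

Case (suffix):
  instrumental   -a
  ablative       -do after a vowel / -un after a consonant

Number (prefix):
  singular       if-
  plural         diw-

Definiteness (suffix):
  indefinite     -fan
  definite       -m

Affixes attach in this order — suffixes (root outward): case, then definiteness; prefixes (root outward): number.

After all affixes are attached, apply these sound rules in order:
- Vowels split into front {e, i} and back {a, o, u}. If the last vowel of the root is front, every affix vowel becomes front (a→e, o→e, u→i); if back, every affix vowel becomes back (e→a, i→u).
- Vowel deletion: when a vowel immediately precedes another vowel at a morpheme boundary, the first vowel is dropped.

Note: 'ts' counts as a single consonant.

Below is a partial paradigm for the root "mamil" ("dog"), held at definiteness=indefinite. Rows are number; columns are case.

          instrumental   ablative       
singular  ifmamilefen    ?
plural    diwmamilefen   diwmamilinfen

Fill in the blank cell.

ifmamilinfen

Attach case ablative -un (after consonant 'l') → mamilun.
Attach definiteness indefinite -fan → mamilunfan.
Attach number singular if- → ifmamilunfan.
Apply vowel harmony: ifmamilunfan → ifmamilinfen.
Vowel deletion: no change.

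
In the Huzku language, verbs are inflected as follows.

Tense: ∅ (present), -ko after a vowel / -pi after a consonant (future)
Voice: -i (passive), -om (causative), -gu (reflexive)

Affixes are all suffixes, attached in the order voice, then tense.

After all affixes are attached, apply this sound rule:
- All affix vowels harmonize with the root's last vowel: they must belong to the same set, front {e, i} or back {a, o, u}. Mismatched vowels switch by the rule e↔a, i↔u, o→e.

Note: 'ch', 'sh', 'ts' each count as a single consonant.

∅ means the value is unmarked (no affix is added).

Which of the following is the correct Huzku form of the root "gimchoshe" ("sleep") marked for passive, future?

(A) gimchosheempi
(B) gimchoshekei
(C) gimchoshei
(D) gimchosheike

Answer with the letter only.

D

Attach voice passive -i → gimchoshei.
Attach tense future -ko (after vowel 'i') → gimchosheiko.
Apply vowel harmony: gimchosheiko → gimchosheike.
So the correct form is gimchosheike, option (D).
(A) gimchosheempi is wrong: it uses causative instead of passive for voice.
(C) gimchoshei is wrong: it uses present instead of future for tense.
(B) gimchoshekei is wrong: it has the affixes in the wrong order.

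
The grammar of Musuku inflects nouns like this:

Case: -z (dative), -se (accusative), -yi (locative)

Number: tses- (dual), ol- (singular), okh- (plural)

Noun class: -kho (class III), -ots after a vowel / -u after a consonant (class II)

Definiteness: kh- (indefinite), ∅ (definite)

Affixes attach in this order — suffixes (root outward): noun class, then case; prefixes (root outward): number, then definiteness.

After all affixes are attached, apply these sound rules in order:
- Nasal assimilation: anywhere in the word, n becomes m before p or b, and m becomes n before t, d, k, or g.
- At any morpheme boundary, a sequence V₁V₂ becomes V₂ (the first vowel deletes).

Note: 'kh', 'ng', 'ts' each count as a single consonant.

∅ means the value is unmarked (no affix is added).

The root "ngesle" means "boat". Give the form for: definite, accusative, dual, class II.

tsesngeslotsse

Attach noun class class II -ots (after vowel 'e') → ngesleots.
Attach case accusative -se → ngesleotsse.
Attach number dual tses- → tsesngesleotsse.
definiteness = definite: zero marking, form stays tsesngesleotsse.
Nasal assimilation: no change.
Apply vowel deletion: tsesngesleotsse → tsesngeslotsse.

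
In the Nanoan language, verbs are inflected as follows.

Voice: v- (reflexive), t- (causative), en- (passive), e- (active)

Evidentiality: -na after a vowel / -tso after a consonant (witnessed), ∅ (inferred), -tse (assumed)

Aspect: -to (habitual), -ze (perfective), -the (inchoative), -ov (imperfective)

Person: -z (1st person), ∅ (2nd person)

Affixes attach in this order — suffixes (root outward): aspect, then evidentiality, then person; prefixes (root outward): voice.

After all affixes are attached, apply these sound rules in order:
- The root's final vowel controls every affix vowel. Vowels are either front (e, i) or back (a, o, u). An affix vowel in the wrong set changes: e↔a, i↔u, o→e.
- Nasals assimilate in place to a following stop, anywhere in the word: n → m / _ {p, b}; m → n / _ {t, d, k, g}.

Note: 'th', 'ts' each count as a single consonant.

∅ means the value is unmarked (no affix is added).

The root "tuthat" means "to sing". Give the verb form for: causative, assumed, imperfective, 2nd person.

Attach aspect imperfective -ov → tuthatov.
Attach voice causative t- → ttuthatov.
Attach evidentiality assumed -tse → ttuthatovtse.
person = 2nd person: zero marking, form stays ttuthatovtse.
Apply vowel harmony: ttuthatovtse → ttuthatovtsa.
Nasal assimilation: no change.

ttuthatovtsa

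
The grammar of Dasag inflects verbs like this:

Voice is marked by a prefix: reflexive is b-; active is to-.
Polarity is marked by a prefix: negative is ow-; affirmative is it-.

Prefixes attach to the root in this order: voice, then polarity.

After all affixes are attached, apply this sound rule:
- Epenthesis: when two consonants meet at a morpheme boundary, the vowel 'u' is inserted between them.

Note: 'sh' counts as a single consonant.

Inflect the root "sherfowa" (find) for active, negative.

Attach voice active to- → tosherfowa.
Attach polarity negative ow- → owtosherfowa.
Apply epenthesis: owtosherfowa → owutosherfowa.

owutosherfowa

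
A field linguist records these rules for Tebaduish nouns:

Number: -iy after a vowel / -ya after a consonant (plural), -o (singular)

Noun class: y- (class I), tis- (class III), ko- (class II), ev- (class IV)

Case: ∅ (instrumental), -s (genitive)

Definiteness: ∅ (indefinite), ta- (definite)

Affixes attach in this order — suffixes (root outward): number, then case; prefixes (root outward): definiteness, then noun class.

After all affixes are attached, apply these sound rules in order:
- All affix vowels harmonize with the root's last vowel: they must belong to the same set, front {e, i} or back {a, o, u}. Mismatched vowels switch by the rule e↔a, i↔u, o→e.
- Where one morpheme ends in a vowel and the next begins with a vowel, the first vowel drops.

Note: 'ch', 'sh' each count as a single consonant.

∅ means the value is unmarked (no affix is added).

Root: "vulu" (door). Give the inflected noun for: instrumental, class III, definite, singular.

Attach definiteness definite ta- → tavulu.
Attach number singular -o → tavuluo.
Attach noun class class III tis- → tistavuluo.
case = instrumental: zero marking, form stays tistavuluo.
Apply vowel harmony: tistavuluo → tustavuluo.
Apply vowel deletion: tustavuluo → tustavulo.

tustavulo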